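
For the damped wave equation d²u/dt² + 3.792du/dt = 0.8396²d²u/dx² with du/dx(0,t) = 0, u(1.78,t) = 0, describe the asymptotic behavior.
u → 0. Damping (γ=3.792) dissipates energy; oscillations decay exponentially.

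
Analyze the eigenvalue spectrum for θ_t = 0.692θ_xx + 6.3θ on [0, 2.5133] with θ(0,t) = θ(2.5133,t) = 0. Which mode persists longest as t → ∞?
Eigenvalues: λₙ = 0.692n²π²/2.5133² - 6.3.
First three modes:
  n=1: λ₁ = 0.692π²/2.5133² - 6.3 ≈ -5.219
  n=2: λ₂ = 2.768π²/2.5133² - 6.3 ≈ -1.975
  n=3: λ₃ = 6.228π²/2.5133² - 6.3 ≈ 3.431
Since 0.692π²/2.5133² ≈ 1.081 < 6.3, λ₁ < 0.
The n=1 mode grows fastest (−λₙ is largest for n=1) → dominates.
Asymptotic: θ ~ c₁ sin(πx/2.5133) e^{5.219t} (exponential growth at rate −λ₁ ≈ 5.219).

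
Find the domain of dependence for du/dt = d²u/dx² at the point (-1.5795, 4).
The entire real line. The heat equation has infinite propagation speed: any initial disturbance instantly affects all points (though exponentially small far away).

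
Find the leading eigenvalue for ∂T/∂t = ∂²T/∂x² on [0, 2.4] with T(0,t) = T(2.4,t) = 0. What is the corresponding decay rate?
Eigenvalues: λₙ = n²π²/2.4².
First three modes:
  n=1: λ₁ = π²/2.4² ≈ 1.713
  n=2: λ₂ = 4π²/2.4² ≈ 6.854 (4× faster decay)
  n=3: λ₃ = 9π²/2.4² ≈ 15.421 (9× faster decay)
As t → ∞, higher modes decay exponentially faster. The n=1 mode dominates: T ~ c₁ sin(πx/2.4) e^{-λ₁t}.
Decay rate: λ₁ = π²/2.4² ≈ 1.713.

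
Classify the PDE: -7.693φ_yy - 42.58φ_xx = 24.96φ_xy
Rewriting in standard form: -42.58φ_xx - 24.96φ_xy - 7.693φ_yy = 0. A = -42.58, B = -24.96, C = -7.693. Discriminant B² - 4AC = -687.27016. Since -687.27016 < 0, elliptic.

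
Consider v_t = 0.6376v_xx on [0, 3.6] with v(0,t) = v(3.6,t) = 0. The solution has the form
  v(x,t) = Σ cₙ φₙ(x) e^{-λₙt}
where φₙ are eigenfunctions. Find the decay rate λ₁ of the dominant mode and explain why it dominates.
Eigenvalues: λₙ = 0.6376n²π²/3.6².
First three modes:
  n=1: λ₁ = 0.6376π²/3.6² ≈ 0.486
  n=2: λ₂ = 2.5504π²/3.6² ≈ 1.942 (4× faster decay)
  n=3: λ₃ = 5.7384π²/3.6² ≈ 4.37 (9× faster decay)
As t → ∞, higher modes decay exponentially faster. The n=1 mode dominates: v ~ c₁ sin(πx/3.6) e^{-λ₁t}.
Decay rate: λ₁ = 0.6376π²/3.6² ≈ 0.486.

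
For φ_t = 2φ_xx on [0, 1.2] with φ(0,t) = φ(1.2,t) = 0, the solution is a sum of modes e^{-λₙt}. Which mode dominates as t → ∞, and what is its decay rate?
Eigenvalues: λₙ = 2n²π²/1.2².
First three modes:
  n=1: λ₁ = 2π²/1.2² ≈ 13.708
  n=2: λ₂ = 8π²/1.2² ≈ 54.831 (4× faster decay)
  n=3: λ₃ = 18π²/1.2² ≈ 123.37 (9× faster decay)
As t → ∞, higher modes decay exponentially faster. The n=1 mode dominates: φ ~ c₁ sin(πx/1.2) e^{-λ₁t}.
Decay rate: λ₁ = 2π²/1.2² ≈ 13.708.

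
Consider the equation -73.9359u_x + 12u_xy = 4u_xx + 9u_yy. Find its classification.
Rewriting in standard form: -4u_xx + 12u_xy - 9u_yy - 73.9359u_x = 0. Parabolic. (A = -4, B = 12, C = -9 gives B² - 4AC = 0.)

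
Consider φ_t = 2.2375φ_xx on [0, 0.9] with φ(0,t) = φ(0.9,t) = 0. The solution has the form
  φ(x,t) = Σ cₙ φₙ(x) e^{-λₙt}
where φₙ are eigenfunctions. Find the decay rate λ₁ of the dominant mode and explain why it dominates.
Eigenvalues: λₙ = 2.2375n²π²/0.9².
First three modes:
  n=1: λ₁ = 2.2375π²/0.9² ≈ 27.263
  n=2: λ₂ = 8.95π²/0.9² ≈ 109.053 (4× faster decay)
  n=3: λ₃ = 20.1375π²/0.9² ≈ 245.369 (9× faster decay)
As t → ∞, higher modes decay exponentially faster. The n=1 mode dominates: φ ~ c₁ sin(πx/0.9) e^{-λ₁t}.
Decay rate: λ₁ = 2.2375π²/0.9² ≈ 27.263.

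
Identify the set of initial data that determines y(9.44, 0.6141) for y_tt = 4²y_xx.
Domain of dependence: [6.9836, 11.8964]. Signals travel at speed 4, so data within |x - 9.44| ≤ 4·0.6141 = 2.4564 can reach the point.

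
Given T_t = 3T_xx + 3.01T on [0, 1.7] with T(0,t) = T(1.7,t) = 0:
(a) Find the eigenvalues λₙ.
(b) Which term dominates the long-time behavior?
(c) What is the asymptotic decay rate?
Eigenvalues: λₙ = 3n²π²/1.7² - 3.01.
First three modes:
  n=1: λ₁ = 3π²/1.7² - 3.01 ≈ 7.235
  n=2: λ₂ = 12π²/1.7² - 3.01 ≈ 37.971
  n=3: λ₃ = 27π²/1.7² - 3.01 ≈ 89.197
Since 3π²/1.7² ≈ 10.245 > 3.01, all λₙ > 0.
The n=1 mode decays slowest → dominates as t → ∞.
Asymptotic: T ~ c₁ sin(πx/1.7) e^{-λ₁t} with decay rate λ₁ ≈ 7.235.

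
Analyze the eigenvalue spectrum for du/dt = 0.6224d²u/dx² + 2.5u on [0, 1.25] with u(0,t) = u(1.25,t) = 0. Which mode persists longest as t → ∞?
Eigenvalues: λₙ = 0.6224n²π²/1.25² - 2.5.
First three modes:
  n=1: λ₁ = 0.6224π²/1.25² - 2.5 ≈ 1.431
  n=2: λ₂ = 2.4896π²/1.25² - 2.5 ≈ 13.226
  n=3: λ₃ = 5.6016π²/1.25² - 2.5 ≈ 32.883
Since 0.6224π²/1.25² ≈ 3.931 > 2.5, all λₙ > 0.
The n=1 mode decays slowest → dominates as t → ∞.
Asymptotic: u ~ c₁ sin(πx/1.25) e^{-λ₁t} with decay rate λ₁ ≈ 1.431.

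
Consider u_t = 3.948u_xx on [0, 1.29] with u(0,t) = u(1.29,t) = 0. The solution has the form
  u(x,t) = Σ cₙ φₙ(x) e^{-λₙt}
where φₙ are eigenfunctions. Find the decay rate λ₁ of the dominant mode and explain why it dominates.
Eigenvalues: λₙ = 3.948n²π²/1.29².
First three modes:
  n=1: λ₁ = 3.948π²/1.29² ≈ 23.415
  n=2: λ₂ = 15.792π²/1.29² ≈ 93.661 (4× faster decay)
  n=3: λ₃ = 35.532π²/1.29² ≈ 210.737 (9× faster decay)
As t → ∞, higher modes decay exponentially faster. The n=1 mode dominates: u ~ c₁ sin(πx/1.29) e^{-λ₁t}.
Decay rate: λ₁ = 3.948π²/1.29² ≈ 23.415.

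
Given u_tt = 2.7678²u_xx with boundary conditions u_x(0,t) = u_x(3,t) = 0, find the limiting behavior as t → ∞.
u oscillates about a mean that drifts linearly in t (generically unbounded; no decay). There is no damping, so the nonconstant modes persist as standing waves (energy conserved, no decay). But with Neumann conditions at both ends the constant mode has eigenvalue 0: the spatial mean M(t) of u satisfies M'' = 0, so M(t) = M(0) + M'(0)·t. Unless the initial velocity has zero mean (∫u_t(x,0)dx = 0), the solution grows linearly in t (unbounded, though not exponentially); if it does have zero mean, the solution stays bounded and simply oscillates.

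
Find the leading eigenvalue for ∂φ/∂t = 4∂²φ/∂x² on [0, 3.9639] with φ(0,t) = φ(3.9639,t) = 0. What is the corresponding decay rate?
Eigenvalues: λₙ = 4n²π²/3.9639².
First three modes:
  n=1: λ₁ = 4π²/3.9639² ≈ 2.513
  n=2: λ₂ = 16π²/3.9639² ≈ 10.05 (4× faster decay)
  n=3: λ₃ = 36π²/3.9639² ≈ 22.613 (9× faster decay)
As t → ∞, higher modes decay exponentially faster. The n=1 mode dominates: φ ~ c₁ sin(πx/3.9639) e^{-λ₁t}.
Decay rate: λ₁ = 4π²/3.9639² ≈ 2.513.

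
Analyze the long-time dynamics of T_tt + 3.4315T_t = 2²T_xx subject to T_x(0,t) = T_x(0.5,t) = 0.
Long-time behavior: T → constant (steady state). Damping (γ=3.4315) dissipates the nonconstant modes; with Neumann BCs the spatial average obeys M''+γM'=0 and tends to a finite limit.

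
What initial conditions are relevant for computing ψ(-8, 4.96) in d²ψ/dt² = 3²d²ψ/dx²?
Domain of dependence: [-22.88, 6.88]. Signals travel at speed 3, so data within |x - -8| ≤ 3·4.96 = 14.88 can reach the point.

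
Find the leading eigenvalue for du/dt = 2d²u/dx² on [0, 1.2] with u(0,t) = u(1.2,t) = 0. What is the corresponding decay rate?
Eigenvalues: λₙ = 2n²π²/1.2².
First three modes:
  n=1: λ₁ = 2π²/1.2² ≈ 13.708
  n=2: λ₂ = 8π²/1.2² ≈ 54.831 (4× faster decay)
  n=3: λ₃ = 18π²/1.2² ≈ 123.37 (9× faster decay)
As t → ∞, higher modes decay exponentially faster. The n=1 mode dominates: u ~ c₁ sin(πx/1.2) e^{-λ₁t}.
Decay rate: λ₁ = 2π²/1.2² ≈ 13.708.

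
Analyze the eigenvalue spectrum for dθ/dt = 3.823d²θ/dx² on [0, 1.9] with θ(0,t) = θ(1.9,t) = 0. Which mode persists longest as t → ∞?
Eigenvalues: λₙ = 3.823n²π²/1.9².
First three modes:
  n=1: λ₁ = 3.823π²/1.9² ≈ 10.452
  n=2: λ₂ = 15.292π²/1.9² ≈ 41.808 (4× faster decay)
  n=3: λ₃ = 34.407π²/1.9² ≈ 94.067 (9× faster decay)
As t → ∞, higher modes decay exponentially faster. The n=1 mode dominates: θ ~ c₁ sin(πx/1.9) e^{-λ₁t}.
Decay rate: λ₁ = 3.823π²/1.9² ≈ 10.452.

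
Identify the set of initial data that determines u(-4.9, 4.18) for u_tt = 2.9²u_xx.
Domain of dependence: [-17.022, 7.222]. Signals travel at speed 2.9, so data within |x - -4.9| ≤ 2.9·4.18 = 12.122 can reach the point.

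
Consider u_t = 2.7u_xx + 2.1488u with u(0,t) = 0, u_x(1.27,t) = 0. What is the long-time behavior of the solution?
As t → ∞, u → 0. Diffusion dominates reaction (r=2.1488 < κπ²/(4L²)≈4.13); solution decays.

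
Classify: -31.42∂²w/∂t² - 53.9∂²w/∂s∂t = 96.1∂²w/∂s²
Rewriting in standard form: -96.1∂²w/∂s² - 53.9∂²w/∂s∂t - 31.42∂²w/∂t² = 0. Elliptic (discriminant = -9172.638).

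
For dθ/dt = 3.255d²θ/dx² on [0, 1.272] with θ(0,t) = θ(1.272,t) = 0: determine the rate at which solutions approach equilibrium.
Eigenvalues: λₙ = 3.255n²π²/1.272².
First three modes:
  n=1: λ₁ = 3.255π²/1.272² ≈ 19.855
  n=2: λ₂ = 13.02π²/1.272² ≈ 79.421 (4× faster decay)
  n=3: λ₃ = 29.295π²/1.272² ≈ 178.698 (9× faster decay)
As t → ∞, higher modes decay exponentially faster. The n=1 mode dominates: θ ~ c₁ sin(πx/1.272) e^{-λ₁t}.
Decay rate: λ₁ = 3.255π²/1.272² ≈ 19.855.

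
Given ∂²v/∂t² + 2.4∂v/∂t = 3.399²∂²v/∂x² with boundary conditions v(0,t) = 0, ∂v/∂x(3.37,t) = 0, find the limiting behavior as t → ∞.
v → 0. Damping (γ=2.4) dissipates energy; oscillations decay exponentially.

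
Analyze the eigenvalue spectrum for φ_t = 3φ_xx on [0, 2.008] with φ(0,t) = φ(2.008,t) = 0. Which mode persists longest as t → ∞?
Eigenvalues: λₙ = 3n²π²/2.008².
First three modes:
  n=1: λ₁ = 3π²/2.008² ≈ 7.343
  n=2: λ₂ = 12π²/2.008² ≈ 29.373 (4× faster decay)
  n=3: λ₃ = 27π²/2.008² ≈ 66.09 (9× faster decay)
As t → ∞, higher modes decay exponentially faster. The n=1 mode dominates: φ ~ c₁ sin(πx/2.008) e^{-λ₁t}.
Decay rate: λ₁ = 3π²/2.008² ≈ 7.343.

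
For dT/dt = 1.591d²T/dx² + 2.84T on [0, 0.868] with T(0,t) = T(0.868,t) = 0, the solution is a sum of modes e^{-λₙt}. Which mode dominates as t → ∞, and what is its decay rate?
Eigenvalues: λₙ = 1.591n²π²/0.868² - 2.84.
First three modes:
  n=1: λ₁ = 1.591π²/0.868² - 2.84 ≈ 18.002
  n=2: λ₂ = 6.364π²/0.868² - 2.84 ≈ 80.526
  n=3: λ₃ = 14.319π²/0.868² - 2.84 ≈ 184.734
Since 1.591π²/0.868² ≈ 20.842 > 2.84, all λₙ > 0.
The n=1 mode decays slowest → dominates as t → ∞.
Asymptotic: T ~ c₁ sin(πx/0.868) e^{-λ₁t} with decay rate λ₁ ≈ 18.002.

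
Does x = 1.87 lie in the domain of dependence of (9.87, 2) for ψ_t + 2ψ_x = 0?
No. Only data at x = 5.87 affects (9.87, 2). Advection has one-way propagation along characteristics.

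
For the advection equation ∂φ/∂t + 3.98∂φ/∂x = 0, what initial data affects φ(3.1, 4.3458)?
A single point: x = -14.196284. The characteristic through (3.1, 4.3458) is x - 3.98t = const, so x = 3.1 - 3.98·4.3458 = -14.196284.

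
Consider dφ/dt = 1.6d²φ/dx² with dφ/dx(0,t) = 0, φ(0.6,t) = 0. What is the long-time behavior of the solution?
As t → ∞, φ → 0. Heat escapes through the Dirichlet boundary.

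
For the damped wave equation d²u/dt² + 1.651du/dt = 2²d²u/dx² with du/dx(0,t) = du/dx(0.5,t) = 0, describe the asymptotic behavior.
u → constant (steady state). Damping (γ=1.651) dissipates the nonconstant modes; with Neumann BCs the spatial average obeys M''+γM'=0 and tends to a finite limit.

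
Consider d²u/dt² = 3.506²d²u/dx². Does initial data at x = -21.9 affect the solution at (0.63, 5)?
No. The domain of dependence is [-16.9, 18.16], and -21.9 is outside this interval.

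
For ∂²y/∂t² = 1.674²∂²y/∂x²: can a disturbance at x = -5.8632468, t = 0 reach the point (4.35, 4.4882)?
No. The domain of dependence is [-3.1632468, 11.8632468], and -5.8632468 is outside this interval.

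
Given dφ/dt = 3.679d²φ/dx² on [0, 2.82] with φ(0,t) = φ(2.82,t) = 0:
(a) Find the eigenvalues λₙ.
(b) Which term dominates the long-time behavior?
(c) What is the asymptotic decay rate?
Eigenvalues: λₙ = 3.679n²π²/2.82².
First three modes:
  n=1: λ₁ = 3.679π²/2.82² ≈ 4.566
  n=2: λ₂ = 14.716π²/2.82² ≈ 18.264 (4× faster decay)
  n=3: λ₃ = 33.111π²/2.82² ≈ 41.094 (9× faster decay)
As t → ∞, higher modes decay exponentially faster. The n=1 mode dominates: φ ~ c₁ sin(πx/2.82) e^{-λ₁t}.
Decay rate: λ₁ = 3.679π²/2.82² ≈ 4.566.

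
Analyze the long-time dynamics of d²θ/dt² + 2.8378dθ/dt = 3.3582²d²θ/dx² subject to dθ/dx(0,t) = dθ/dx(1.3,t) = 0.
Long-time behavior: θ → constant (steady state). Damping (γ=2.8378) dissipates the nonconstant modes; with Neumann BCs the spatial average obeys M''+γM'=0 and tends to a finite limit.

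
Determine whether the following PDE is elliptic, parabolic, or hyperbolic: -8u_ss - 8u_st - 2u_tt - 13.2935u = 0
Coefficients: A = -8, B = -8, C = -2. B² - 4AC = 0, which is zero, so the equation is parabolic.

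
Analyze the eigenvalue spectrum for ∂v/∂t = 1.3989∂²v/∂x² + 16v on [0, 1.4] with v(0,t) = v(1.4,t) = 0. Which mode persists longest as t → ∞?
Eigenvalues: λₙ = 1.3989n²π²/1.4² - 16.
First three modes:
  n=1: λ₁ = 1.3989π²/1.4² - 16 ≈ -8.956
  n=2: λ₂ = 5.5956π²/1.4² - 16 ≈ 12.177
  n=3: λ₃ = 12.5901π²/1.4² - 16 ≈ 47.398
Since 1.3989π²/1.4² ≈ 7.044 < 16, λ₁ < 0.
The n=1 mode grows fastest (−λₙ is largest for n=1) → dominates.
Asymptotic: v ~ c₁ sin(πx/1.4) e^{8.956t} (exponential growth at rate −λ₁ ≈ 8.956).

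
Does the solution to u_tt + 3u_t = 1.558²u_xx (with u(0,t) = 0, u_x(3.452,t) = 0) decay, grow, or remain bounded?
u → 0. Damping (γ=3) dissipates energy; oscillations decay exponentially.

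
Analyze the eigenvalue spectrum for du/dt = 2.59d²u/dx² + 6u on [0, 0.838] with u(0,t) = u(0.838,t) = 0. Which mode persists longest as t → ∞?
Eigenvalues: λₙ = 2.59n²π²/0.838² - 6.
First three modes:
  n=1: λ₁ = 2.59π²/0.838² - 6 ≈ 30.401
  n=2: λ₂ = 10.36π²/0.838² - 6 ≈ 139.603
  n=3: λ₃ = 23.31π²/0.838² - 6 ≈ 321.608
Since 2.59π²/0.838² ≈ 36.401 > 6, all λₙ > 0.
The n=1 mode decays slowest → dominates as t → ∞.
Asymptotic: u ~ c₁ sin(πx/0.838) e^{-λ₁t} with decay rate λ₁ ≈ 30.401.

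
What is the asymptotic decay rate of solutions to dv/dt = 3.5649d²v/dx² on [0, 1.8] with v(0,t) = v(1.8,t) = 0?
Eigenvalues: λₙ = 3.5649n²π²/1.8².
First three modes:
  n=1: λ₁ = 3.5649π²/1.8² ≈ 10.859
  n=2: λ₂ = 14.2596π²/1.8² ≈ 43.437 (4× faster decay)
  n=3: λ₃ = 32.0841π²/1.8² ≈ 97.734 (9× faster decay)
As t → ∞, higher modes decay exponentially faster. The n=1 mode dominates: v ~ c₁ sin(πx/1.8) e^{-λ₁t}.
Decay rate: λ₁ = 3.5649π²/1.8² ≈ 10.859.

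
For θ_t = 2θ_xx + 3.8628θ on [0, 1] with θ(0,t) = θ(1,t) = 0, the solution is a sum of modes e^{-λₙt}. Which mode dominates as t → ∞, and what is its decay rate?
Eigenvalues: λₙ = 2n²π²/1² - 3.8628.
First three modes:
  n=1: λ₁ = 2π² - 3.8628 ≈ 15.876
  n=2: λ₂ = 8π² - 3.8628 ≈ 75.094
  n=3: λ₃ = 18π² - 3.8628 ≈ 173.79
Since 2π² ≈ 19.739 > 3.8628, all λₙ > 0.
The n=1 mode decays slowest → dominates as t → ∞.
Asymptotic: θ ~ c₁ sin(πx/1) e^{-λ₁t} with decay rate λ₁ ≈ 15.876.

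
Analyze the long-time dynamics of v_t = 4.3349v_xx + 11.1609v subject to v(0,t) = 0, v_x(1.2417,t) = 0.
Long-time behavior: v grows unboundedly. Reaction dominates diffusion (r=11.1609 > κπ²/(4L²)≈6.94); solution grows exponentially.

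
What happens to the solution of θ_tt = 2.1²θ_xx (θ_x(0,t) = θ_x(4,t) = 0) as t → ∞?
θ oscillates about a mean that drifts linearly in t (generically unbounded; no decay). There is no damping, so the nonconstant modes persist as standing waves (energy conserved, no decay). But with Neumann conditions at both ends the constant mode has eigenvalue 0: the spatial mean M(t) of θ satisfies M'' = 0, so M(t) = M(0) + M'(0)·t. Unless the initial velocity has zero mean (∫θ_t(x,0)dx = 0), the solution grows linearly in t (unbounded, though not exponentially); if it does have zero mean, the solution stays bounded and simply oscillates.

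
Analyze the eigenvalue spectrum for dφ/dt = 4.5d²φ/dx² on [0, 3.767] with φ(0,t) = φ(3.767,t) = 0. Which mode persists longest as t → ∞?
Eigenvalues: λₙ = 4.5n²π²/3.767².
First three modes:
  n=1: λ₁ = 4.5π²/3.767² ≈ 3.13
  n=2: λ₂ = 18π²/3.767² ≈ 12.519 (4× faster decay)
  n=3: λ₃ = 40.5π²/3.767² ≈ 28.168 (9× faster decay)
As t → ∞, higher modes decay exponentially faster. The n=1 mode dominates: φ ~ c₁ sin(πx/3.767) e^{-λ₁t}.
Decay rate: λ₁ = 4.5π²/3.767² ≈ 3.13.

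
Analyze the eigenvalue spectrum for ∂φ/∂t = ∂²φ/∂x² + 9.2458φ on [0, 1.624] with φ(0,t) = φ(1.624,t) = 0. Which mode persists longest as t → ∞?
Eigenvalues: λₙ = n²π²/1.624² - 9.2458.
First three modes:
  n=1: λ₁ = π²/1.624² - 9.2458 ≈ -5.504
  n=2: λ₂ = 4π²/1.624² - 9.2458 ≈ 5.723
  n=3: λ₃ = 9π²/1.624² - 9.2458 ≈ 24.434
Since π²/1.624² ≈ 3.742 < 9.2458, λ₁ < 0.
The n=1 mode grows fastest (−λₙ is largest for n=1) → dominates.
Asymptotic: φ ~ c₁ sin(πx/1.624) e^{5.504t} (exponential growth at rate −λ₁ ≈ 5.504).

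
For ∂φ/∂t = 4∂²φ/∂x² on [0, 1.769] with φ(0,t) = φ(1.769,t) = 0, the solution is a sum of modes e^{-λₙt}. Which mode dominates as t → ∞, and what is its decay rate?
Eigenvalues: λₙ = 4n²π²/1.769².
First three modes:
  n=1: λ₁ = 4π²/1.769² ≈ 12.615
  n=2: λ₂ = 16π²/1.769² ≈ 50.462 (4× faster decay)
  n=3: λ₃ = 36π²/1.769² ≈ 113.539 (9× faster decay)
As t → ∞, higher modes decay exponentially faster. The n=1 mode dominates: φ ~ c₁ sin(πx/1.769) e^{-λ₁t}.
Decay rate: λ₁ = 4π²/1.769² ≈ 12.615.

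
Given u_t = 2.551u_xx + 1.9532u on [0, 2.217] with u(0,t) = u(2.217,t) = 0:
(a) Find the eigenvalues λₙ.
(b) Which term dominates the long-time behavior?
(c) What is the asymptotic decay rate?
Eigenvalues: λₙ = 2.551n²π²/2.217² - 1.9532.
First three modes:
  n=1: λ₁ = 2.551π²/2.217² - 1.9532 ≈ 3.169
  n=2: λ₂ = 10.204π²/2.217² - 1.9532 ≈ 18.537
  n=3: λ₃ = 22.959π²/2.217² - 1.9532 ≈ 44.149
Since 2.551π²/2.217² ≈ 5.122 > 1.9532, all λₙ > 0.
The n=1 mode decays slowest → dominates as t → ∞.
Asymptotic: u ~ c₁ sin(πx/2.217) e^{-λ₁t} with decay rate λ₁ ≈ 3.169.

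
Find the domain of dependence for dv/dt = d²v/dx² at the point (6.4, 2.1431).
The entire real line. The heat equation has infinite propagation speed: any initial disturbance instantly affects all points (though exponentially small far away).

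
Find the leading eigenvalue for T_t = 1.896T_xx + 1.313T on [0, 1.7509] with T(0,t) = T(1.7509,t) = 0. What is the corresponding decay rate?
Eigenvalues: λₙ = 1.896n²π²/1.7509² - 1.313.
First three modes:
  n=1: λ₁ = 1.896π²/1.7509² - 1.313 ≈ 4.791
  n=2: λ₂ = 7.584π²/1.7509² - 1.313 ≈ 23.103
  n=3: λ₃ = 17.064π²/1.7509² - 1.313 ≈ 53.623
Since 1.896π²/1.7509² ≈ 6.104 > 1.313, all λₙ > 0.
The n=1 mode decays slowest → dominates as t → ∞.
Asymptotic: T ~ c₁ sin(πx/1.7509) e^{-λ₁t} with decay rate λ₁ ≈ 4.791.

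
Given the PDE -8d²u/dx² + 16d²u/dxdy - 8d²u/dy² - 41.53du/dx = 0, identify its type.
The second-order coefficients are A = -8, B = 16, C = -8. Since B² - 4AC = 0 = 0, this is a parabolic PDE.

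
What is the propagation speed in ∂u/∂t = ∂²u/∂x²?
Infinite. The heat equation is parabolic, not hyperbolic, so disturbances propagate instantly.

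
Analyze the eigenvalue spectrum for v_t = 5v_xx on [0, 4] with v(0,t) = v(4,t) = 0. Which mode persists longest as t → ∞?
Eigenvalues: λₙ = 5n²π²/4².
First three modes:
  n=1: λ₁ = 5π²/4² ≈ 3.084
  n=2: λ₂ = 20π²/4² ≈ 12.337 (4× faster decay)
  n=3: λ₃ = 45π²/4² ≈ 27.758 (9× faster decay)
As t → ∞, higher modes decay exponentially faster. The n=1 mode dominates: v ~ c₁ sin(πx/4) e^{-λ₁t}.
Decay rate: λ₁ = 5π²/4² ≈ 3.084.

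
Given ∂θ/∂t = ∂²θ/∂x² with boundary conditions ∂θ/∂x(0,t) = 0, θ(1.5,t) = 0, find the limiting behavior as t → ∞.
θ → 0. Heat escapes through the Dirichlet boundary.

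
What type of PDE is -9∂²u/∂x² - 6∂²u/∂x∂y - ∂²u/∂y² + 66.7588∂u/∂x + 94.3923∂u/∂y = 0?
With A = -9, B = -6, C = -1, the discriminant is 0. This is a parabolic PDE.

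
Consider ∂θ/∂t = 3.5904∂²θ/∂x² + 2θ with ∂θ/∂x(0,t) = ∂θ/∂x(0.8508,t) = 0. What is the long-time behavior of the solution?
As t → ∞, θ grows unboundedly. With Neumann BCs the constant mode has diffusion eigenvalue 0, so any r > 0 makes it grow like e^(2t); solution grows exponentially.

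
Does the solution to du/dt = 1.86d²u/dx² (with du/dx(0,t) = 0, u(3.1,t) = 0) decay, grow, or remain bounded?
u → 0. Heat escapes through the Dirichlet boundary.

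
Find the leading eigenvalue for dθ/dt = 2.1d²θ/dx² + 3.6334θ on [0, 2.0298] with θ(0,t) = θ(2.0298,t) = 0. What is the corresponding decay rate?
Eigenvalues: λₙ = 2.1n²π²/2.0298² - 3.6334.
First three modes:
  n=1: λ₁ = 2.1π²/2.0298² - 3.6334 ≈ 1.397
  n=2: λ₂ = 8.4π²/2.0298² - 3.6334 ≈ 16.489
  n=3: λ₃ = 18.9π²/2.0298² - 3.6334 ≈ 41.641
Since 2.1π²/2.0298² ≈ 5.031 > 3.6334, all λₙ > 0.
The n=1 mode decays slowest → dominates as t → ∞.
Asymptotic: θ ~ c₁ sin(πx/2.0298) e^{-λ₁t} with decay rate λ₁ ≈ 1.397.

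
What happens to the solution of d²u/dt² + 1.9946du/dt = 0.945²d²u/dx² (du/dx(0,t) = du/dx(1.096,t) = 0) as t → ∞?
u → constant (steady state). Damping (γ=1.9946) dissipates the nonconstant modes; with Neumann BCs the spatial average obeys M''+γM'=0 and tends to a finite limit.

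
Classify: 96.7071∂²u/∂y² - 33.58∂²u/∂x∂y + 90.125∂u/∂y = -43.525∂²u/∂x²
Rewriting in standard form: 43.525∂²u/∂x² - 33.58∂²u/∂x∂y + 96.7071∂²u/∂y² + 90.125∂u/∂y = 0. Elliptic (discriminant = -15709.08971).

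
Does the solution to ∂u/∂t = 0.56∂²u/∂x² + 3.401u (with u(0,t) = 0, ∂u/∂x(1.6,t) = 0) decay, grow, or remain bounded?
u grows unboundedly. Reaction dominates diffusion (r=3.401 > κπ²/(4L²)≈0.54); solution grows exponentially.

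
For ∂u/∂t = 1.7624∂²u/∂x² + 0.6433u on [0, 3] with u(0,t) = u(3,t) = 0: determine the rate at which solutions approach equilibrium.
Eigenvalues: λₙ = 1.7624n²π²/3² - 0.6433.
First three modes:
  n=1: λ₁ = 1.7624π²/3² - 0.6433 ≈ 1.289
  n=2: λ₂ = 7.0496π²/3² - 0.6433 ≈ 7.087
  n=3: λ₃ = 15.8616π²/3² - 0.6433 ≈ 16.751
Since 1.7624π²/3² ≈ 1.933 > 0.6433, all λₙ > 0.
The n=1 mode decays slowest → dominates as t → ∞.
Asymptotic: u ~ c₁ sin(πx/3) e^{-λ₁t} with decay rate λ₁ ≈ 1.289.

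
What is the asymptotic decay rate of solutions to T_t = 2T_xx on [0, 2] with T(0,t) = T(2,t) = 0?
Eigenvalues: λₙ = 2n²π²/2².
First three modes:
  n=1: λ₁ = 2π²/2² ≈ 4.935
  n=2: λ₂ = 8π²/2² ≈ 19.739 (4× faster decay)
  n=3: λ₃ = 18π²/2² ≈ 44.413 (9× faster decay)
As t → ∞, higher modes decay exponentially faster. The n=1 mode dominates: T ~ c₁ sin(πx/2) e^{-λ₁t}.
Decay rate: λ₁ = 2π²/2² ≈ 4.935.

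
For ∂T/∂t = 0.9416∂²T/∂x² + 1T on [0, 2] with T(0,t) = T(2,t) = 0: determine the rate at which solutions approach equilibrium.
Eigenvalues: λₙ = 0.9416n²π²/2² - 1.
First three modes:
  n=1: λ₁ = 0.9416π²/2² - 1 ≈ 1.323
  n=2: λ₂ = 3.7664π²/2² - 1 ≈ 8.293
  n=3: λ₃ = 8.4744π²/2² - 1 ≈ 19.91
Since 0.9416π²/2² ≈ 2.323 > 1, all λₙ > 0.
The n=1 mode decays slowest → dominates as t → ∞.
Asymptotic: T ~ c₁ sin(πx/2) e^{-λ₁t} with decay rate λ₁ ≈ 1.323.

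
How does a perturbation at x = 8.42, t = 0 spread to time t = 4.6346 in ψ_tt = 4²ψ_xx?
Domain of influence: [-10.1184, 26.9584]. Data at x = 8.42 spreads outward at speed 4.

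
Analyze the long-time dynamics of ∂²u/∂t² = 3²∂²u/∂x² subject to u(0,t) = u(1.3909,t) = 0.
Long-time behavior: u oscillates (no decay). Energy is conserved; the solution oscillates indefinitely as standing waves.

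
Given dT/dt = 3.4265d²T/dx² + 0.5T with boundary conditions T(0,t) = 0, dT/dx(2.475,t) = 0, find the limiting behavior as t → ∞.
T → 0. Diffusion dominates reaction (r=0.5 < κπ²/(4L²)≈1.38); solution decays.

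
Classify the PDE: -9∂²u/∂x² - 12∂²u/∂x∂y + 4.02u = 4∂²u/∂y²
Rewriting in standard form: -9∂²u/∂x² - 12∂²u/∂x∂y - 4∂²u/∂y² + 4.02u = 0. A = -9, B = -12, C = -4. Discriminant B² - 4AC = 0. Since 0 = 0, parabolic.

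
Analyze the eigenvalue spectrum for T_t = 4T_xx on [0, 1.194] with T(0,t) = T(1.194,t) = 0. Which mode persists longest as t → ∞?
Eigenvalues: λₙ = 4n²π²/1.194².
First three modes:
  n=1: λ₁ = 4π²/1.194² ≈ 27.692
  n=2: λ₂ = 16π²/1.194² ≈ 110.767 (4× faster decay)
  n=3: λ₃ = 36π²/1.194² ≈ 249.226 (9× faster decay)
As t → ∞, higher modes decay exponentially faster. The n=1 mode dominates: T ~ c₁ sin(πx/1.194) e^{-λ₁t}.
Decay rate: λ₁ = 4π²/1.194² ≈ 27.692.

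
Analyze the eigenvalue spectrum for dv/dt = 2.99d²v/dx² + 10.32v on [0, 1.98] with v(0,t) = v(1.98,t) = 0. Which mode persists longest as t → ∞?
Eigenvalues: λₙ = 2.99n²π²/1.98² - 10.32.
First three modes:
  n=1: λ₁ = 2.99π²/1.98² - 10.32 ≈ -2.793
  n=2: λ₂ = 11.96π²/1.98² - 10.32 ≈ 19.789
  n=3: λ₃ = 26.91π²/1.98² - 10.32 ≈ 57.426
Since 2.99π²/1.98² ≈ 7.527 < 10.32, λ₁ < 0.
The n=1 mode grows fastest (−λₙ is largest for n=1) → dominates.
Asymptotic: v ~ c₁ sin(πx/1.98) e^{2.793t} (exponential growth at rate −λ₁ ≈ 2.793).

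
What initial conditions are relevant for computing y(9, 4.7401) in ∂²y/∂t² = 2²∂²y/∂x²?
Domain of dependence: [-0.4802, 18.4802]. Signals travel at speed 2, so data within |x - 9| ≤ 2·4.7401 = 9.4802 can reach the point.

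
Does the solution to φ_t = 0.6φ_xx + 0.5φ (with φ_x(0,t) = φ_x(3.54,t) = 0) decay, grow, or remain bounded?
φ grows unboundedly. With Neumann BCs the constant mode has diffusion eigenvalue 0, so any r > 0 makes it grow like e^(0.5t); solution grows exponentially.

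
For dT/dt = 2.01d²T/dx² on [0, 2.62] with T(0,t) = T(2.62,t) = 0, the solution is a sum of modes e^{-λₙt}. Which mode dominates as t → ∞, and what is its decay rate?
Eigenvalues: λₙ = 2.01n²π²/2.62².
First three modes:
  n=1: λ₁ = 2.01π²/2.62² ≈ 2.89
  n=2: λ₂ = 8.04π²/2.62² ≈ 11.56 (4× faster decay)
  n=3: λ₃ = 18.09π²/2.62² ≈ 26.01 (9× faster decay)
As t → ∞, higher modes decay exponentially faster. The n=1 mode dominates: T ~ c₁ sin(πx/2.62) e^{-λ₁t}.
Decay rate: λ₁ = 2.01π²/2.62² ≈ 2.89.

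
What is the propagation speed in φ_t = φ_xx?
Infinite. The heat equation is parabolic, not hyperbolic, so disturbances propagate instantly.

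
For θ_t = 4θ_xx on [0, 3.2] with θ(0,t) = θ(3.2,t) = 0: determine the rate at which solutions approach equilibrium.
Eigenvalues: λₙ = 4n²π²/3.2².
First three modes:
  n=1: λ₁ = 4π²/3.2² ≈ 3.855
  n=2: λ₂ = 16π²/3.2² ≈ 15.421 (4× faster decay)
  n=3: λ₃ = 36π²/3.2² ≈ 34.698 (9× faster decay)
As t → ∞, higher modes decay exponentially faster. The n=1 mode dominates: θ ~ c₁ sin(πx/3.2) e^{-λ₁t}.
Decay rate: λ₁ = 4π²/3.2² ≈ 3.855.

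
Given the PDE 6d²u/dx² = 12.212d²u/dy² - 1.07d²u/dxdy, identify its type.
Rewriting in standard form: 6d²u/dx² + 1.07d²u/dxdy - 12.212d²u/dy² = 0. The second-order coefficients are A = 6, B = 1.07, C = -12.212. Since B² - 4AC = 294.2329 > 0, this is a hyperbolic PDE.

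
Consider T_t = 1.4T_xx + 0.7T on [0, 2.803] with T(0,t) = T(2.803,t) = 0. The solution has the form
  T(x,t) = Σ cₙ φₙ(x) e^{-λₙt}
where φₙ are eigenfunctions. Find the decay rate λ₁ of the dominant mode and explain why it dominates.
Eigenvalues: λₙ = 1.4n²π²/2.803² - 0.7.
First three modes:
  n=1: λ₁ = 1.4π²/2.803² - 0.7 ≈ 1.059
  n=2: λ₂ = 5.6π²/2.803² - 0.7 ≈ 6.335
  n=3: λ₃ = 12.6π²/2.803² - 0.7 ≈ 15.128
Since 1.4π²/2.803² ≈ 1.759 > 0.7, all λₙ > 0.
The n=1 mode decays slowest → dominates as t → ∞.
Asymptotic: T ~ c₁ sin(πx/2.803) e^{-λ₁t} with decay rate λ₁ ≈ 1.059.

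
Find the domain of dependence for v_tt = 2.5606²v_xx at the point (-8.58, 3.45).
Domain of dependence: [-17.41407, 0.25407]. Signals travel at speed 2.5606, so data within |x - -8.58| ≤ 2.5606·3.45 = 8.83407 can reach the point.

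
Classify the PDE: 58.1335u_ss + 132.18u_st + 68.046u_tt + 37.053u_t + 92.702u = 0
A = 58.1335, B = 132.18, C = 68.046. Discriminant B² - 4AC = 1648.543836. Since 1648.543836 > 0, hyperbolic.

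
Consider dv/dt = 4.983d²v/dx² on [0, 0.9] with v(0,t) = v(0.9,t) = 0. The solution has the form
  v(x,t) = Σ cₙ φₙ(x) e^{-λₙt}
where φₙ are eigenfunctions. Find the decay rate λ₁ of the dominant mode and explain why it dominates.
Eigenvalues: λₙ = 4.983n²π²/0.9².
First three modes:
  n=1: λ₁ = 4.983π²/0.9² ≈ 60.716
  n=2: λ₂ = 19.932π²/0.9² ≈ 242.865 (4× faster decay)
  n=3: λ₃ = 44.847π²/0.9² ≈ 546.447 (9× faster decay)
As t → ∞, higher modes decay exponentially faster. The n=1 mode dominates: v ~ c₁ sin(πx/0.9) e^{-λ₁t}.
Decay rate: λ₁ = 4.983π²/0.9² ≈ 60.716.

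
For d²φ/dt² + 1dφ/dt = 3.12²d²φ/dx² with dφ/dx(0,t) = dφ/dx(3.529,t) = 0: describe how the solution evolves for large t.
φ → constant (steady state). Damping (γ=1) dissipates the nonconstant modes; with Neumann BCs the spatial average obeys M''+γM'=0 and tends to a finite limit.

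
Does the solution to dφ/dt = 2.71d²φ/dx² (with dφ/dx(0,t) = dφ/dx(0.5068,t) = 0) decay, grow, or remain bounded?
φ → constant (steady state). Heat is conserved (no flux at boundaries); solution approaches the spatial average.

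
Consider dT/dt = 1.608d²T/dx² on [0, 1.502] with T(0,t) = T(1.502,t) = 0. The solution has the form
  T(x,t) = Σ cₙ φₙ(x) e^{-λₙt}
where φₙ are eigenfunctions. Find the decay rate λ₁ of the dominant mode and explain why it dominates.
Eigenvalues: λₙ = 1.608n²π²/1.502².
First three modes:
  n=1: λ₁ = 1.608π²/1.502² ≈ 7.035
  n=2: λ₂ = 6.432π²/1.502² ≈ 28.139 (4× faster decay)
  n=3: λ₃ = 14.472π²/1.502² ≈ 63.312 (9× faster decay)
As t → ∞, higher modes decay exponentially faster. The n=1 mode dominates: T ~ c₁ sin(πx/1.502) e^{-λ₁t}.
Decay rate: λ₁ = 1.608π²/1.502² ≈ 7.035.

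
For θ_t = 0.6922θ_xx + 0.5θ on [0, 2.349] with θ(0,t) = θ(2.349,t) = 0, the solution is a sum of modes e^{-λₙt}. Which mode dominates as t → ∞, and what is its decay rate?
Eigenvalues: λₙ = 0.6922n²π²/2.349² - 0.5.
First three modes:
  n=1: λ₁ = 0.6922π²/2.349² - 0.5 ≈ 0.738
  n=2: λ₂ = 2.7688π²/2.349² - 0.5 ≈ 4.453
  n=3: λ₃ = 6.2298π²/2.349² - 0.5 ≈ 10.643
Since 0.6922π²/2.349² ≈ 1.238 > 0.5, all λₙ > 0.
The n=1 mode decays slowest → dominates as t → ∞.
Asymptotic: θ ~ c₁ sin(πx/2.349) e^{-λ₁t} with decay rate λ₁ ≈ 0.738.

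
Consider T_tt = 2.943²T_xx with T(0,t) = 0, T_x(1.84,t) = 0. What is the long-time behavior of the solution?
As t → ∞, T oscillates (no decay). Energy is conserved; the solution oscillates indefinitely as standing waves.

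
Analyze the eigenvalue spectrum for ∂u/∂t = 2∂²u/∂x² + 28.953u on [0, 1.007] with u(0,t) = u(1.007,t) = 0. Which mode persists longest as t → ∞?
Eigenvalues: λₙ = 2n²π²/1.007² - 28.953.
First three modes:
  n=1: λ₁ = 2π²/1.007² - 28.953 ≈ -9.487
  n=2: λ₂ = 8π²/1.007² - 28.953 ≈ 48.91
  n=3: λ₃ = 18π²/1.007² - 28.953 ≈ 146.239
Since 2π²/1.007² ≈ 19.466 < 28.953, λ₁ < 0.
The n=1 mode grows fastest (−λₙ is largest for n=1) → dominates.
Asymptotic: u ~ c₁ sin(πx/1.007) e^{9.487t} (exponential growth at rate −λ₁ ≈ 9.487).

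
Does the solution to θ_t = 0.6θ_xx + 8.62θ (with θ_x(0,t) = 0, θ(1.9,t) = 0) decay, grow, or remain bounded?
θ grows unboundedly. Reaction dominates diffusion (r=8.62 > κπ²/(4L²)≈0.41); solution grows exponentially.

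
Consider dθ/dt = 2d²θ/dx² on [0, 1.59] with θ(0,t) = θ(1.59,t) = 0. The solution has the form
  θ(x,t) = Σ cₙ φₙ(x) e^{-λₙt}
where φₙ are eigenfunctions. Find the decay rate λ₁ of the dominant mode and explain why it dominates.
Eigenvalues: λₙ = 2n²π²/1.59².
First three modes:
  n=1: λ₁ = 2π²/1.59² ≈ 7.808
  n=2: λ₂ = 8π²/1.59² ≈ 31.232 (4× faster decay)
  n=3: λ₃ = 18π²/1.59² ≈ 70.271 (9× faster decay)
As t → ∞, higher modes decay exponentially faster. The n=1 mode dominates: θ ~ c₁ sin(πx/1.59) e^{-λ₁t}.
Decay rate: λ₁ = 2π²/1.59² ≈ 7.808.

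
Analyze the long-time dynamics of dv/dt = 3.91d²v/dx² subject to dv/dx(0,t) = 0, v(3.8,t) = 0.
Long-time behavior: v → 0. Heat escapes through the Dirichlet boundary.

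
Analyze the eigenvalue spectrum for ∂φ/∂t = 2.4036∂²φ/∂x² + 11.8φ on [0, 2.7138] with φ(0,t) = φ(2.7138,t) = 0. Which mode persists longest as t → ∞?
Eigenvalues: λₙ = 2.4036n²π²/2.7138² - 11.8.
First three modes:
  n=1: λ₁ = 2.4036π²/2.7138² - 11.8 ≈ -8.579
  n=2: λ₂ = 9.6144π²/2.7138² - 11.8 ≈ 1.084
  n=3: λ₃ = 21.6324π²/2.7138² - 11.8 ≈ 17.19
Since 2.4036π²/2.7138² ≈ 3.221 < 11.8, λ₁ < 0.
The n=1 mode grows fastest (−λₙ is largest for n=1) → dominates.
Asymptotic: φ ~ c₁ sin(πx/2.7138) e^{8.579t} (exponential growth at rate −λ₁ ≈ 8.579).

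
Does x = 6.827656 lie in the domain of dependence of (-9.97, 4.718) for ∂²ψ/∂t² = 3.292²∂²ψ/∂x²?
No. The domain of dependence is [-25.501656, 5.561656], and 6.827656 is outside this interval.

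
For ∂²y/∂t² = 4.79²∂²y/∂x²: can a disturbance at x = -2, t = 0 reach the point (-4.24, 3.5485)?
Yes. The domain of dependence is [-21.237315, 12.757315], and -2 ∈ [-21.237315, 12.757315].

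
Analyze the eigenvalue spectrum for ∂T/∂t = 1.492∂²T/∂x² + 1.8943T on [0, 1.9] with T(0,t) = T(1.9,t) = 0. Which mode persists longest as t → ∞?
Eigenvalues: λₙ = 1.492n²π²/1.9² - 1.8943.
First three modes:
  n=1: λ₁ = 1.492π²/1.9² - 1.8943 ≈ 2.185
  n=2: λ₂ = 5.968π²/1.9² - 1.8943 ≈ 14.422
  n=3: λ₃ = 13.428π²/1.9² - 1.8943 ≈ 34.817
Since 1.492π²/1.9² ≈ 4.079 > 1.8943, all λₙ > 0.
The n=1 mode decays slowest → dominates as t → ∞.
Asymptotic: T ~ c₁ sin(πx/1.9) e^{-λ₁t} with decay rate λ₁ ≈ 2.185.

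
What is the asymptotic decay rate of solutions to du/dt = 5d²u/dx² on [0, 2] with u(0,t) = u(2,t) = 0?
Eigenvalues: λₙ = 5n²π²/2².
First three modes:
  n=1: λ₁ = 5π²/2² ≈ 12.337
  n=2: λ₂ = 20π²/2² ≈ 49.348 (4× faster decay)
  n=3: λ₃ = 45π²/2² ≈ 111.033 (9× faster decay)
As t → ∞, higher modes decay exponentially faster. The n=1 mode dominates: u ~ c₁ sin(πx/2) e^{-λ₁t}.
Decay rate: λ₁ = 5π²/2² ≈ 12.337.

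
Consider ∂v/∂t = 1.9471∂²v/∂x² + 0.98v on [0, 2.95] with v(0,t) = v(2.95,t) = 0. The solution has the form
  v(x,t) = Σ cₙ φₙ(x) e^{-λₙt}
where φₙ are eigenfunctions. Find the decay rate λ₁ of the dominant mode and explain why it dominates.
Eigenvalues: λₙ = 1.9471n²π²/2.95² - 0.98.
First three modes:
  n=1: λ₁ = 1.9471π²/2.95² - 0.98 ≈ 1.228
  n=2: λ₂ = 7.7884π²/2.95² - 0.98 ≈ 7.853
  n=3: λ₃ = 17.5239π²/2.95² - 0.98 ≈ 18.894
Since 1.9471π²/2.95² ≈ 2.208 > 0.98, all λₙ > 0.
The n=1 mode decays slowest → dominates as t → ∞.
Asymptotic: v ~ c₁ sin(πx/2.95) e^{-λ₁t} with decay rate λ₁ ≈ 1.228.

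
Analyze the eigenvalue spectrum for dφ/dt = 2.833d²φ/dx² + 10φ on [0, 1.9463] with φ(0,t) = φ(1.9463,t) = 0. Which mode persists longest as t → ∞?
Eigenvalues: λₙ = 2.833n²π²/1.9463² - 10.
First three modes:
  n=1: λ₁ = 2.833π²/1.9463² - 10 ≈ -2.619
  n=2: λ₂ = 11.332π²/1.9463² - 10 ≈ 19.525
  n=3: λ₃ = 25.497π²/1.9463² - 10 ≈ 56.431
Since 2.833π²/1.9463² ≈ 7.381 < 10, λ₁ < 0.
The n=1 mode grows fastest (−λₙ is largest for n=1) → dominates.
Asymptotic: φ ~ c₁ sin(πx/1.9463) e^{2.619t} (exponential growth at rate −λ₁ ≈ 2.619).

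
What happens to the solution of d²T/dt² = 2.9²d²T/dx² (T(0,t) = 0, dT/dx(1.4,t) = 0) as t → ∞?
T oscillates (no decay). Energy is conserved; the solution oscillates indefinitely as standing waves.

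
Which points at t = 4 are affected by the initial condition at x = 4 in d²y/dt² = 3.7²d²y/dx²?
Domain of influence: [-10.8, 18.8]. Data at x = 4 spreads outward at speed 3.7.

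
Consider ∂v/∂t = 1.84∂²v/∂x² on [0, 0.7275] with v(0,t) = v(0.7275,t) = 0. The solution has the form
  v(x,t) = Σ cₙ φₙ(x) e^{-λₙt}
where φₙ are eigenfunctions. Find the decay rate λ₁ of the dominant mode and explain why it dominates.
Eigenvalues: λₙ = 1.84n²π²/0.7275².
First three modes:
  n=1: λ₁ = 1.84π²/0.7275² ≈ 34.312
  n=2: λ₂ = 7.36π²/0.7275² ≈ 137.25 (4× faster decay)
  n=3: λ₃ = 16.56π²/0.7275² ≈ 308.812 (9× faster decay)
As t → ∞, higher modes decay exponentially faster. The n=1 mode dominates: v ~ c₁ sin(πx/0.7275) e^{-λ₁t}.
Decay rate: λ₁ = 1.84π²/0.7275² ≈ 34.312.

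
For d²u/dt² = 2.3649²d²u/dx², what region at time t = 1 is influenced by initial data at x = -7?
Domain of influence: [-9.3649, -4.6351]. Data at x = -7 spreads outward at speed 2.3649.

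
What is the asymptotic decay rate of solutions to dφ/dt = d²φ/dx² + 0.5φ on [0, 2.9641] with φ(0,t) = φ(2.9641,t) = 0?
Eigenvalues: λₙ = n²π²/2.9641² - 0.5.
First three modes:
  n=1: λ₁ = π²/2.9641² - 0.5 ≈ 0.623
  n=2: λ₂ = 4π²/2.9641² - 0.5 ≈ 3.993
  n=3: λ₃ = 9π²/2.9641² - 0.5 ≈ 9.61
Since π²/2.9641² ≈ 1.123 > 0.5, all λₙ > 0.
The n=1 mode decays slowest → dominates as t → ∞.
Asymptotic: φ ~ c₁ sin(πx/2.9641) e^{-λ₁t} with decay rate λ₁ ≈ 0.623.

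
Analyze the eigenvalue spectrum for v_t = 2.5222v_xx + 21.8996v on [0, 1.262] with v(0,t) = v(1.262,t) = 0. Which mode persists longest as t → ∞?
Eigenvalues: λₙ = 2.5222n²π²/1.262² - 21.8996.
First three modes:
  n=1: λ₁ = 2.5222π²/1.262² - 21.8996 ≈ -6.27
  n=2: λ₂ = 10.0888π²/1.262² - 21.8996 ≈ 40.621
  n=3: λ₃ = 22.6998π²/1.262² - 21.8996 ≈ 118.771
Since 2.5222π²/1.262² ≈ 15.63 < 21.8996, λ₁ < 0.
The n=1 mode grows fastest (−λₙ is largest for n=1) → dominates.
Asymptotic: v ~ c₁ sin(πx/1.262) e^{6.27t} (exponential growth at rate −λ₁ ≈ 6.27).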